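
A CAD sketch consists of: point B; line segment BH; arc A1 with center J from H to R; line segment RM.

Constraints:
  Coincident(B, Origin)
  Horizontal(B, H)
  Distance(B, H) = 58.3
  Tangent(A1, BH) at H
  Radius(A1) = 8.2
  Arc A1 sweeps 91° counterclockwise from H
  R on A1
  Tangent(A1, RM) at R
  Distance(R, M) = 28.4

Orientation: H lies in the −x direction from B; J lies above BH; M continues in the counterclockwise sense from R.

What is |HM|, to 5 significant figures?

37.538

B is at the origin; B and H share the same y with |BH| = 58.3 and H on the −x side, so H = (-58.300, 0.0000). Tangency of A1 to BH means the radius JH is perpendicular to BH, so J = H + (0, 8.2) = (-58.300, 8.2000). On A1, H sits at bearing -90° from J; a 91° counterclockwise sweep puts R at bearing 1°, so R = J + 8.2·(cos 1°, sin 1°) = (-50.101, 8.3431). Since A1 is tangent to RM there, JR ⟂ RM, so RM runs along (−sin 1°, cos 1°); with |RM| = 28.4, M = (-50.597, 36.739). Then |HM| = |M − H| = 37.538.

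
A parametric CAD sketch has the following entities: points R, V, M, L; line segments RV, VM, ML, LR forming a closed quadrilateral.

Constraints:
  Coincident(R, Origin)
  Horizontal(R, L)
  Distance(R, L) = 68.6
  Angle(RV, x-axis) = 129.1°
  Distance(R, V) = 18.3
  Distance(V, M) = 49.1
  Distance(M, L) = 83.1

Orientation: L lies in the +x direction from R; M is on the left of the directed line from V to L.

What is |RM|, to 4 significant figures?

59.30

Checks: |VM| = 49.10 ✓; |ML| = 83.10 ✓.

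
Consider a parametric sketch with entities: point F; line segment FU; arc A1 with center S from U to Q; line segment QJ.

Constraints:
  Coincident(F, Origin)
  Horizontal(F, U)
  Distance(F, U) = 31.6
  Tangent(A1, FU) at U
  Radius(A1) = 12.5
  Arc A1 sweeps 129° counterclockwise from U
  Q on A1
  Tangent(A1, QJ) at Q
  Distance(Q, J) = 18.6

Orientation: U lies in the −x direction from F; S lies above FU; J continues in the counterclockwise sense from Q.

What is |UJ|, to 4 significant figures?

34.88

F is at the origin; FU is horizontal with |FU| = 31.6 and U on the −x side, so U = (-31.60, 0.000). A1 meets FU tangentially, so SU is at right angles to FU, so S = U + (0, 12.5) = (-31.60, 12.50). On A1, U sits at bearing -90° from S; a 129° counterclockwise sweep puts Q at bearing 39°, so Q = S + 12.5·(cos 39°, sin 39°) = (-21.89, 20.37). Tangency of A1 to QJ means the radius SQ is perpendicular to QJ, so QJ runs along (−sin 39°, cos 39°); with |QJ| = 18.6, J = (-33.59, 34.82). Then |UJ| = |J − U| = 34.88.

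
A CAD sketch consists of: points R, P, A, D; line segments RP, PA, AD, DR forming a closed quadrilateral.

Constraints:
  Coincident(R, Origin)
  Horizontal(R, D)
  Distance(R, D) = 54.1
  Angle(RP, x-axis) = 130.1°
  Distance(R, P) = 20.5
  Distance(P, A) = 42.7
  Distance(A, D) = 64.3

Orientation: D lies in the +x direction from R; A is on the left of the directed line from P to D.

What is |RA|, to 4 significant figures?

51.09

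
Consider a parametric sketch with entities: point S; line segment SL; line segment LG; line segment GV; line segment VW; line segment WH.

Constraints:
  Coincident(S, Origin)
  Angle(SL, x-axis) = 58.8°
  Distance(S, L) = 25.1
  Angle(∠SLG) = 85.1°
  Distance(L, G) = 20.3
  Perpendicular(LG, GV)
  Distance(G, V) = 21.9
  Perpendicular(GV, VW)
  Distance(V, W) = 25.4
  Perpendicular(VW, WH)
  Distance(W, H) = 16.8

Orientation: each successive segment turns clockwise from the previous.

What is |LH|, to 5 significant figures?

7.2125

S is at the origin; SL runs at 58.8° with length 25.1, so L = (13.002, 21.470). ∠SLG = 85.1° gives LG at -36.100° from the x-axis; with |LG| = 20.3, G = (29.405, 9.5090). LG ⟂ GV, so GV runs at -126.10°; with |GV| = 21.9, V = (16.501, -8.1860). GV is perpendicular to VW, so VW runs at 143.90°; with |VW| = 25.4, W = (-4.0217, 6.7796). The perpendicularity gives WH at right angles to VW, so WH runs at 53.900°; with |WH| = 16.8, H = (5.8768, 20.354). Then |LH| = |H − L| = 7.2125.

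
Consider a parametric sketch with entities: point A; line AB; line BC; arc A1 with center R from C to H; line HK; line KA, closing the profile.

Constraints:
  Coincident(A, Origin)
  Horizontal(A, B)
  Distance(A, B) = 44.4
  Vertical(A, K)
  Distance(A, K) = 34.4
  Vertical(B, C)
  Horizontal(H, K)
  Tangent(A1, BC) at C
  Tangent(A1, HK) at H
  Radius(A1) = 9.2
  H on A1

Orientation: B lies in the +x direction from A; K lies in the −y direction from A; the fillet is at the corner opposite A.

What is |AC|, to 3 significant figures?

51.1

A is at the origin; A and B share the same y with |AB| = 44.4 and B on the +x side, so B = (44.4, 0.00). A and K share the same x with |AK| = 34.4 and K on the −y side, so K = (0.00, -34.4). The virtual corner opposite A is at (44.4, -34.4). The tangent condition forces RC to be normal to BC and A1 meets HK tangentially, so RH is at right angles to HK, with radius 9.2, so the center R sits 9.2 in from both sides at R = (35.2, -25.2). That places the tangent points at C = (44.4, -25.2) on BC and H = (35.2, -34.4) on HK. Then |AC| = |C − A| = 51.1.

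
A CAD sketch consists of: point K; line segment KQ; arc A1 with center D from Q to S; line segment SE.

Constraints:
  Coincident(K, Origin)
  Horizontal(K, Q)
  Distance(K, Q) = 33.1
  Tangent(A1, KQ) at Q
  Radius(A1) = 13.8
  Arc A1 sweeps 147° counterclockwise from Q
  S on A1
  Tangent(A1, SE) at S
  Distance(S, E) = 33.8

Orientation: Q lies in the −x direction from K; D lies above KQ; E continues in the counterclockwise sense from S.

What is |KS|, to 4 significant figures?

36.03

A1 meets KQ tangentially, so DQ is at right angles to KQ, so D = Q + (0, 13.8) = (-33.10, 13.80). On A1, Q sits at bearing -90° from D; a 147° counterclockwise sweep puts S at bearing 57°, so S = D + 13.8·(cos 57°, sin 57°) = (-25.58, 25.37). Then |KS| = |S − K| = 36.03.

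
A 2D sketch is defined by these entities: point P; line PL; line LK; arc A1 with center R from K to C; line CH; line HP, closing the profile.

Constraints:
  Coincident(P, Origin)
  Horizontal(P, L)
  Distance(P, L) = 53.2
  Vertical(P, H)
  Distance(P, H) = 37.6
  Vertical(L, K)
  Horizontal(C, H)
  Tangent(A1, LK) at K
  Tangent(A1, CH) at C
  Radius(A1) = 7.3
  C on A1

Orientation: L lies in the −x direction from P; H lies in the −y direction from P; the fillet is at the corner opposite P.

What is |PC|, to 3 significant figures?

59.3

P is at the origin; P and L share the same y with |PL| = 53.2 and L on the −x side, so L = (-53.2, 0.00). PH is vertical with |PH| = 37.6 and H on the −y side, so H = (0.00, -37.6). The virtual corner opposite P is at (-53.2, -37.6). A1 meets LK tangentially, so RK is at right angles to LK and since A1 is tangent to CH there, RC ⟂ CH, with radius 7.3, so the center R sits 7.3 in from both sides at R = (-45.9, -30.3). That places the tangent points at K = (-53.2, -30.3) on LK and C = (-45.9, -37.6) on CH. Then |PC| = |C − P| = 59.3.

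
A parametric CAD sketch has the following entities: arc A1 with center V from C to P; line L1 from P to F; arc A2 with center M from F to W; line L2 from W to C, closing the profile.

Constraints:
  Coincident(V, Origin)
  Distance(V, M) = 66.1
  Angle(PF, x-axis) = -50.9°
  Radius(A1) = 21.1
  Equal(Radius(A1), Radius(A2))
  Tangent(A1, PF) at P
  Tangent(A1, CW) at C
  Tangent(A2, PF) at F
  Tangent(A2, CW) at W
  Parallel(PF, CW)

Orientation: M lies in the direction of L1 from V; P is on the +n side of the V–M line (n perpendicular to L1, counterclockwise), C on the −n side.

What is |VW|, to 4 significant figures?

69.39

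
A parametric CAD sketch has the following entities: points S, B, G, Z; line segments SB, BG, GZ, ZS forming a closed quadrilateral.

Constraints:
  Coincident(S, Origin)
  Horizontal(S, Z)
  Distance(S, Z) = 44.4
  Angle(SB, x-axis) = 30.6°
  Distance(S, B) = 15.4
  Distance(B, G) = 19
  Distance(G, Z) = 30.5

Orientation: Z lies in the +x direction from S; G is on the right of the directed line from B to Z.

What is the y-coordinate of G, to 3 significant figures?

-11.0

Checks: |BG| = 19.00 ✓; |GZ| = 30.50 ✓.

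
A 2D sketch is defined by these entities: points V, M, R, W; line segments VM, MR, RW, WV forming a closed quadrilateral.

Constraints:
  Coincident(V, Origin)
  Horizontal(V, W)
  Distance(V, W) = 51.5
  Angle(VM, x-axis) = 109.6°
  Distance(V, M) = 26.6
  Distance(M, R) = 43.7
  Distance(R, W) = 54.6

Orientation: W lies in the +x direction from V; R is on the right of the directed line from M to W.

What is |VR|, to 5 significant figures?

17.749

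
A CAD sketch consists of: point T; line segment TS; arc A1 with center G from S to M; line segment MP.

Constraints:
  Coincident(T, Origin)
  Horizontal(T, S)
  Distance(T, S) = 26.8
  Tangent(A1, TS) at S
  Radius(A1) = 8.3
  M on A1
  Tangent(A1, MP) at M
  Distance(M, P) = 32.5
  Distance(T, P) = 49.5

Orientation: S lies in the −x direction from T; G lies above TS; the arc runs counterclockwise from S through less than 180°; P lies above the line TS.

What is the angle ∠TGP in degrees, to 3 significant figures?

107°

T is at the origin; TS is horizontal with |TS| = 26.8 and S on the −x side, so S = (-26.8, 0.00). Tangency of A1 to TS means the radius GS is perpendicular to TS, so G = S + (0, 8.3) = (-26.8, 8.30). Since GM ⟂ MP (tangency), |GP| = √(8.3² + 32.5²) = 33.5 regardless of where M sits on A1. So P lies on both circle(T, 49.5) and circle(G, 33.5); the above-TS intersection is P = (-26.4, 41.8). M is the foot of the tangent from P: M = (-18.7, 10.3).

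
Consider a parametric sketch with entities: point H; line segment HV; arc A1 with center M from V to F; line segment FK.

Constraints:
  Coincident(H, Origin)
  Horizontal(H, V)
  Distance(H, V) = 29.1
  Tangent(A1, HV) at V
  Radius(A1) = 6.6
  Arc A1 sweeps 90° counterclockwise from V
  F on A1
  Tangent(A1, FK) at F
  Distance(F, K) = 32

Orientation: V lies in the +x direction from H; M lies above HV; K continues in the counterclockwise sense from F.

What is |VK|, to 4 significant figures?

39.16

H is at the origin; H and V share the same y with |HV| = 29.1 and V on the +x side, so V = (29.10, 0.000). A1 meets HV tangentially, so MV is at right angles to HV, so M = V + (0, 6.6) = (29.10, 6.600). On A1, V sits at bearing -90° from M; a 90° counterclockwise sweep puts F at bearing 0°, so F = M + 6.6·(cos 0°, sin 0°) = (35.70, 6.600). Since A1 is tangent to FK there, MF ⟂ FK, so FK runs along (−sin 0°, cos 0°); with |FK| = 32.0, K = (35.70, 38.60). Then |VK| = |K − V| = 39.16.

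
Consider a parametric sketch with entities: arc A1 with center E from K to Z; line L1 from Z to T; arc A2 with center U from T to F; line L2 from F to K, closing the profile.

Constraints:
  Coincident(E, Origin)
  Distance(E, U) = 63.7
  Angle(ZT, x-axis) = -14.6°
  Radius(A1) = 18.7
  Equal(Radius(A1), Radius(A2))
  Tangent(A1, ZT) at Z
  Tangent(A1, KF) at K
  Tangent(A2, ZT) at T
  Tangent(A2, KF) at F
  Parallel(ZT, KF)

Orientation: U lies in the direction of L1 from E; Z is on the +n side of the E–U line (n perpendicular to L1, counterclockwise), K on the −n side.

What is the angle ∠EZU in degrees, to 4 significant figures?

73.64°

The slot axis is L1's direction at -14.6°, so u = (cos -14.6°, sin -14.6°) = (0.9677, -0.2521) and n = (−sin -14.6°, cos -14.6°) = (0.2521, 0.9677). E is at the origin and U lies 63.7 along u from E, so U = 63.7·u = (61.64, -16.06). Tangency of A1 to both parallel lines with radius 18.7 puts Z and K at E ± 18.7·n: Z = (4.714, 18.10), K = (-4.714, -18.10). Then cos ∠EZU = ZE·ZU / (|ZE||ZU|), giving 73.64°.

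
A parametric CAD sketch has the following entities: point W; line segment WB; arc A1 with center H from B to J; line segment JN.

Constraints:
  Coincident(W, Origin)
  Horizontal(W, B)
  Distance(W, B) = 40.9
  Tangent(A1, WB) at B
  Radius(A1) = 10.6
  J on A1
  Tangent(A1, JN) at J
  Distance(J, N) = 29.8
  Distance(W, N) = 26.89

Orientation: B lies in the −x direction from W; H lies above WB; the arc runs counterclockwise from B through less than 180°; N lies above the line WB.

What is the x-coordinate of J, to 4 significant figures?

-33.46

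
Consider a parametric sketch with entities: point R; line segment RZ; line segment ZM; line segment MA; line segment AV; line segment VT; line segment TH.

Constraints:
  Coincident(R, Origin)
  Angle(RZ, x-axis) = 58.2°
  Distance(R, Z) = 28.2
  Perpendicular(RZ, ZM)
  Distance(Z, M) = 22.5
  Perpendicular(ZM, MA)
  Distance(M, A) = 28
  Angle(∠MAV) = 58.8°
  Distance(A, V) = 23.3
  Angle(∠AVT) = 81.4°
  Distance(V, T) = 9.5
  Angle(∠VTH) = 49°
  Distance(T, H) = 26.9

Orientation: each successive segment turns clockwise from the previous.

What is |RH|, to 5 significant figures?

14.715

∠AVT = 81.4° gives VT at 18.400° from the x-axis; with |VT| = 9.5, T = (17.664, 12.073). ∠VTH = 49.0° gives TH at -112.60° from the x-axis; with |TH| = 26.9, H = (7.3268, -12.762). Then |RH| = |H − R| = 14.715.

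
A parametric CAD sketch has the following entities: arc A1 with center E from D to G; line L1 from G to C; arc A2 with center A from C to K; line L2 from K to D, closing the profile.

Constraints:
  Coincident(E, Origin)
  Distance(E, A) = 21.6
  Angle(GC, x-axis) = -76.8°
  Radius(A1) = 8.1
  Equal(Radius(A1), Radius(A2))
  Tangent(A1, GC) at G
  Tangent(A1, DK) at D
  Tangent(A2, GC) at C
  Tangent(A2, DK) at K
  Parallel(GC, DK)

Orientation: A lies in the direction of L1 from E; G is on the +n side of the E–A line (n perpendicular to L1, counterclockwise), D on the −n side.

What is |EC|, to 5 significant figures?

23.069

The slot axis is L1's direction at -76.8°, so u = (cos -76.8°, sin -76.8°) = (0.22835, -0.97358) and n = (−sin -76.8°, cos -76.8°) = (0.97358, 0.22835). E is at the origin and A lies 21.6 along u from E, so A = 21.6·u = (4.9324, -21.029). Tangency of A1 to both parallel lines with radius 8.1 puts G and D at E ± 8.1·n: G = (7.8860, 1.8496), D = (-7.8860, -1.8496). Equal radii place C and K the same way about A: C = A + 8.1·n = (12.818, -19.180), K = A − 8.1·n = (-2.9536, -22.879). Then |EC| = |C − E| = 23.069.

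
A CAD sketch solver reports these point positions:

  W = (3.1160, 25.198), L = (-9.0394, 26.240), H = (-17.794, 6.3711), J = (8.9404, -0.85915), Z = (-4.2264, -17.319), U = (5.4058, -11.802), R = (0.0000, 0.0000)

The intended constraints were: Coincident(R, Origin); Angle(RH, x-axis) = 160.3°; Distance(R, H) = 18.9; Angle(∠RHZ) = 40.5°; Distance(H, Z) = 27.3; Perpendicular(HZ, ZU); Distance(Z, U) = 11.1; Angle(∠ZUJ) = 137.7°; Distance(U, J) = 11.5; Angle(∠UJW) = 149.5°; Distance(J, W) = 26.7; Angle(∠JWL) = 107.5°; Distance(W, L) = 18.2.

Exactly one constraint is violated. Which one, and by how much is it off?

Distance(W, L) = 18.2 — off by 6.00.

R = (0.00, 0.00) ✓; RH at 160.3° ✓; |RH| = 18.90 ✓; ∠RHZ = 40.50° ✓; |HZ| = 27.30 ✓; ∠(HZ, ZU) = 90.00° ✓; |ZU| = 11.10 ✓; ∠ZUJ = 137.7° ✓; |UJ| = 11.50 ✓; ∠UJW = 149.5° ✓; |JW| = 26.70 ✓; ∠JWL = 107.5° ✓; |WL| = 12.20 ✗.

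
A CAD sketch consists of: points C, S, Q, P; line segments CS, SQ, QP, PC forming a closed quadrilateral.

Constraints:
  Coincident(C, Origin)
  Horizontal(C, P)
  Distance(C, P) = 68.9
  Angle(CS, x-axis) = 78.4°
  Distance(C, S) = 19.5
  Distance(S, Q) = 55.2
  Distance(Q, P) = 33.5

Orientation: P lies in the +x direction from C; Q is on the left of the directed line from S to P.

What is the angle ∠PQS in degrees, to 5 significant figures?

96.487°

C is at the origin; C and P share the same y with |CP| = 68.9 and P in +x, so P = (68.9, 0). CS runs at 78.4° with |CS| = 19.5, so S = (3.9210, 19.102). Q is determined by |SQ| = 55.2 and |QP| = 33.5 together: it lies at the intersection of circle(S, 55.2) and circle(P, 33.5). With |SP| = 67.728, the foot of the radical line on SP is 48.074 from S and the perpendicular offset is √(55.2² − 48.074²) = 27.128. Taking the left-of-SP solution: Q = (57.694, 31.570).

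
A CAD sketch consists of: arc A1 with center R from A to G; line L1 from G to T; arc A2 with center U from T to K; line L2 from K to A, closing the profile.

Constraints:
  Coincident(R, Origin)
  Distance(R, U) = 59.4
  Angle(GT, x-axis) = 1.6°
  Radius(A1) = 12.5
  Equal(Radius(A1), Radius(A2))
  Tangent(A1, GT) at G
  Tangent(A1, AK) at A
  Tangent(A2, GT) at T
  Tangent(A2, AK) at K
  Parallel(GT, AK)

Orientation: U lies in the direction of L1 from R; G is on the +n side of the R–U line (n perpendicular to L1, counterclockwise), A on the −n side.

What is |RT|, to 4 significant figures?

60.70

Tangency of A1 to both parallel lines with radius 12.5 puts G and A at R ± 12.5·n: G = (-0.3490, 12.50), A = (0.3490, -12.50). Equal radii place T and K the same way about U: T = U + 12.5·n = (59.03, 14.15), K = U − 12.5·n = (59.73, -10.84). Then |RT| = |T − R| = 60.70.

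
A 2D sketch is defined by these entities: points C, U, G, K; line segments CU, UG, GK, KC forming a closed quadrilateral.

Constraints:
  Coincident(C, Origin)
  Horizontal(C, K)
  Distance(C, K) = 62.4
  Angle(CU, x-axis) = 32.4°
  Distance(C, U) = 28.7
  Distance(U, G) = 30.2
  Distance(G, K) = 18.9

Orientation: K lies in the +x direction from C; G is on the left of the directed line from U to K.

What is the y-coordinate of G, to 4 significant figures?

17.12

Checks: |UG| = 30.20 ✓; |GK| = 18.90 ✓.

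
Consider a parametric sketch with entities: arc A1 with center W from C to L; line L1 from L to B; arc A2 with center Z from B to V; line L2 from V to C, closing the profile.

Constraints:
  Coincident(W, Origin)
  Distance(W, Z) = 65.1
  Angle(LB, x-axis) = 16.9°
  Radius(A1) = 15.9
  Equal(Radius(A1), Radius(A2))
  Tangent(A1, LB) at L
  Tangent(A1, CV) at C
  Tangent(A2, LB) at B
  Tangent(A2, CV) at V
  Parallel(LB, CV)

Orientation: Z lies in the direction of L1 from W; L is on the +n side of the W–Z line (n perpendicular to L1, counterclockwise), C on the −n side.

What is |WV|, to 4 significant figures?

67.01

The slot axis is L1's direction at 16.9°, so u = (cos 16.9°, sin 16.9°) = (0.9568, 0.2907) and n = (−sin 16.9°, cos 16.9°) = (-0.2907, 0.9568). W is at the origin and Z lies 65.1 along u from W, so Z = 65.1·u = (62.29, 18.92). Tangency of A1 to both parallel lines with radius 15.9 puts L and C at W ± 15.9·n: L = (-4.622, 15.21), C = (4.622, -15.21). Equal radii place B and V the same way about Z: B = Z + 15.9·n = (57.67, 34.14), V = Z − 15.9·n = (66.91, 3.711). Then |WV| = |V − W| = 67.01.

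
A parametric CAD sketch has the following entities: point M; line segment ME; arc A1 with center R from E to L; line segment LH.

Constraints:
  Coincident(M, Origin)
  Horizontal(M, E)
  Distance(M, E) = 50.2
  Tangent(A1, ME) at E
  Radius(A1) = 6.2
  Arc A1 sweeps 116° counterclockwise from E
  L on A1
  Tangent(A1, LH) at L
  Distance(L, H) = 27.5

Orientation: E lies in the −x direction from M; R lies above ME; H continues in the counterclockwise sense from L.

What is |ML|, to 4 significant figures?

45.51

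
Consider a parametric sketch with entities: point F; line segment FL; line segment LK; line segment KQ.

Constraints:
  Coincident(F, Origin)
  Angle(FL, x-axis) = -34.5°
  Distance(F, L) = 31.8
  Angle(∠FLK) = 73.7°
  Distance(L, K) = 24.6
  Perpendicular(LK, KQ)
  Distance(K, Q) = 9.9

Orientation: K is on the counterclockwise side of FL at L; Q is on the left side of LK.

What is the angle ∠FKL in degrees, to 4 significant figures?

62.82°

F is at the origin; FL runs at -34.5° with length 31.8, so L = 31.8·(cos -34.5°, sin -34.5°) = (26.21, -18.01). ∠FLK = 73.7°, so LK runs at -34.5° + (180° − 73.7°) = 71.80° from the x-axis; with |LK| = 24.6, K = L + 24.6·(cos 71.80°, sin 71.80°) = (33.89, 5.358). Then cos ∠FKL = KF·KL / (|KF||KL|), giving 62.82°.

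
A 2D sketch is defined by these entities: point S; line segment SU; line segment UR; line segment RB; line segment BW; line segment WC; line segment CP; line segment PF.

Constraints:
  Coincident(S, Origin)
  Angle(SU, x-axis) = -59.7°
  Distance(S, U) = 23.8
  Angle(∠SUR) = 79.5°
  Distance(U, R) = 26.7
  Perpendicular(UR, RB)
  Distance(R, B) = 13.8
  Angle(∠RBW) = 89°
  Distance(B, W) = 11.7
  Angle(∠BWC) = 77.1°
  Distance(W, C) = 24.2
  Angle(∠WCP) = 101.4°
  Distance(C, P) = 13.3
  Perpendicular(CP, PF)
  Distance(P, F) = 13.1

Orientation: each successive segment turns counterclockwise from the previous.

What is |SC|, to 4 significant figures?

37.15

∠RBW = 89.0° gives BW at -138.2° from the x-axis; with |BW| = 11.7, W = (14.48, -0.4544). ∠BWC = 77.1° gives WC at -35.30° from the x-axis; with |WC| = 24.2, C = (34.23, -14.44). Then |SC| = |C − S| = 37.15.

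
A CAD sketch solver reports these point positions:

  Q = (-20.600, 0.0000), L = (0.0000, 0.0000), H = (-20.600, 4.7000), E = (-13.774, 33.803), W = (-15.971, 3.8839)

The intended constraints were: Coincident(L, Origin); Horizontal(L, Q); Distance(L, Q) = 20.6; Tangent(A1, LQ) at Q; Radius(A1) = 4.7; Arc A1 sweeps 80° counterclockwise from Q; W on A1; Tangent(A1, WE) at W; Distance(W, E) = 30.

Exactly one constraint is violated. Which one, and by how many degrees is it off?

Tangent(A1, WE) at W — off by 5.80°.

L = (0.00, 0.00) ✓; L.y = 0.00, Q.y = 0.00 ✓; |LQ| = 20.60 ✓; ∠(HQ, QL) = 90.00° ✓; |HQ| = 4.700 ✓; bearing(H→W) − bearing(H→Q) = 80.00° ✓; |HW| = 4.700 ✓; ∠(HW, WE) = 84.20° ✗; |WE| = 30.00 ✓.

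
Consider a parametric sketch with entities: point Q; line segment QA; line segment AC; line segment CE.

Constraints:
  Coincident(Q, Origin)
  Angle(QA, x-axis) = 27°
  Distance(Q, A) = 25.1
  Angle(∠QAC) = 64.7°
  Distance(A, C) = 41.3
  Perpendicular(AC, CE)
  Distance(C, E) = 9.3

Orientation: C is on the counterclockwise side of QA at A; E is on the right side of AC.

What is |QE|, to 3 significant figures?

44.3

Q is at the origin; QA runs at 27.0° with length 25.1, so A = 25.1·(cos 27.0°, sin 27.0°) = (22.4, 11.4). ∠QAC = 64.7°, so AC runs at 27.0° + (180° − 64.7°) = 142° from the x-axis; with |AC| = 41.3, C = A + 41.3·(cos 142°, sin 142°) = (-10.3, 36.7). AC ⟂ CE; with |CE| = 9.3 on the right of AC, E = C + 9.3·(0.612, 0.791) = (-4.63, 44.0). Then |QE| = |E − Q| = 44.3.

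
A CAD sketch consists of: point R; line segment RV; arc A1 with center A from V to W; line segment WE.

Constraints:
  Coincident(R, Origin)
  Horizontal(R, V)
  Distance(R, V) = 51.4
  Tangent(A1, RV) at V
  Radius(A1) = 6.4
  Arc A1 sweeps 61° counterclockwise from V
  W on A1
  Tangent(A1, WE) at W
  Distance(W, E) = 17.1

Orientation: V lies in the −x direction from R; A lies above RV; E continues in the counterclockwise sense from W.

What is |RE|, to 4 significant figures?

41.72

R is at the origin; RV is horizontal with |RV| = 51.4 and V on the −x side, so V = (-51.40, 0.000). Since A1 is tangent to RV there, AV ⟂ RV, so A = V + (0, 6.4) = (-51.40, 6.400). On A1, V sits at bearing -90° from A; a 61° counterclockwise sweep puts W at bearing -29°, so W = A + 6.4·(cos -29°, sin -29°) = (-45.80, 3.297). A1 meets WE tangentially, so AW is at right angles to WE, so WE runs along (−sin -29°, cos -29°); with |WE| = 17.1, E = (-37.51, 18.25). Then |RE| = |E − R| = 41.72.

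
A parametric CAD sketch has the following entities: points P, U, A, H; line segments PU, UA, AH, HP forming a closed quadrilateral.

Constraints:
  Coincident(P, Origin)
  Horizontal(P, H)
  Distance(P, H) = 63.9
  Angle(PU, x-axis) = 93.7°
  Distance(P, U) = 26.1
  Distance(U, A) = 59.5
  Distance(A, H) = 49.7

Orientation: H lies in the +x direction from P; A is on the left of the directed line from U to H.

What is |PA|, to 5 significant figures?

72.177

P is at the origin; PH is horizontal with |PH| = 63.9 and H in +x, so H = (63.9, 0). PU runs at 93.7° with |PU| = 26.1, so U = (-1.6843, 26.046). A is determined by |UA| = 59.5 and |AH| = 49.7 together: it lies at the intersection of circle(U, 59.5) and circle(H, 49.7). With |UH| = 70.567, the foot of the radical line on UH is 42.866 from U and the perpendicular offset is √(59.5² − 42.866²) = 41.264. Taking the left-of-UH solution: A = (53.385, 48.575).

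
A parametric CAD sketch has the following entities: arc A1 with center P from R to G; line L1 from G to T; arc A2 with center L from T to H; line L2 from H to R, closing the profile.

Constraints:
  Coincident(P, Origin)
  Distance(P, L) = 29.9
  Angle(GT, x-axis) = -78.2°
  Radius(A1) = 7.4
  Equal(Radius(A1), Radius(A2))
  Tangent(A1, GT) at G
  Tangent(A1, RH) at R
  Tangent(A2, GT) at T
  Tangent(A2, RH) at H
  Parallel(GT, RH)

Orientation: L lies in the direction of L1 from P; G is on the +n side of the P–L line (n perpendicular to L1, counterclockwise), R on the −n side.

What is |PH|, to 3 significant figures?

30.8

The slot axis is L1's direction at -78.2°, so u = (cos -78.2°, sin -78.2°) = (0.204, -0.979) and n = (−sin -78.2°, cos -78.2°) = (0.979, 0.204). P is at the origin and L lies 29.9 along u from P, so L = 29.9·u = (6.11, -29.3). Tangency of A1 to both parallel lines with radius 7.4 puts G and R at P ± 7.4·n: G = (7.24, 1.51), R = (-7.24, -1.51). Equal radii place T and H the same way about L: T = L + 7.4·n = (13.4, -27.8), H = L − 7.4·n = (-1.13, -30.8). Then |PH| = |H − P| = 30.8.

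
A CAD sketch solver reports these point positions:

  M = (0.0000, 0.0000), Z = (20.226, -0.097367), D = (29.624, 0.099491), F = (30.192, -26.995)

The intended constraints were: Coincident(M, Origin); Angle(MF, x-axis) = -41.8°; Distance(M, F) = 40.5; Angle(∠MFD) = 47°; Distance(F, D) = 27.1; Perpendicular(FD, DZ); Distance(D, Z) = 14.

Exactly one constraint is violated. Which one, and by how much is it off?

Distance(D, Z) = 14 — off by 4.60.

M = (0.00, 0.00) ✓; MF at -41.80° ✓; |MF| = 40.50 ✓; ∠MFD = 47.00° ✓; |FD| = 27.10 ✓; ∠(FD, DZ) = 90.00° ✓; |DZ| = 9.400 ✗.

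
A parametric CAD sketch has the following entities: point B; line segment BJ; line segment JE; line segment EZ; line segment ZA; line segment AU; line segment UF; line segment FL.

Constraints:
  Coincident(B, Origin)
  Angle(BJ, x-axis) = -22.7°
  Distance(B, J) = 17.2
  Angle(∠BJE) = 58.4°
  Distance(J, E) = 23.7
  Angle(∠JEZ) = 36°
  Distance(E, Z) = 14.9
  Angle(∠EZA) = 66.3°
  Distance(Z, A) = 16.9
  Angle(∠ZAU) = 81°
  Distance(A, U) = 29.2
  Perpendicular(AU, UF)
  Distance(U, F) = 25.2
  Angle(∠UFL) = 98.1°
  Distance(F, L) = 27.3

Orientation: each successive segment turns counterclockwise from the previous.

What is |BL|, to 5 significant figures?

7.0791

AU ⟂ UF, so UF runs at -174.40°; with |UF| = 25.2, F = (-5.6455, 29.112). ∠UFL = 98.1° gives FL at -92.500° from the x-axis; with |FL| = 27.3, L = (-6.8363, 1.8382). Then |BL| = |L − B| = 7.0791.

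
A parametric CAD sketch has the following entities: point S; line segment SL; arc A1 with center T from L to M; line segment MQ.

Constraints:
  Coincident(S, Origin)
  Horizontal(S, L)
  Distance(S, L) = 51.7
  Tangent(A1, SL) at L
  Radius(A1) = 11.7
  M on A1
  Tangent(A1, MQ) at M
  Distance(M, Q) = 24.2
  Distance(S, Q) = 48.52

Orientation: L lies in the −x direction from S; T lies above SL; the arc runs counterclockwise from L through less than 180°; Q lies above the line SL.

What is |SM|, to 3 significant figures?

41.3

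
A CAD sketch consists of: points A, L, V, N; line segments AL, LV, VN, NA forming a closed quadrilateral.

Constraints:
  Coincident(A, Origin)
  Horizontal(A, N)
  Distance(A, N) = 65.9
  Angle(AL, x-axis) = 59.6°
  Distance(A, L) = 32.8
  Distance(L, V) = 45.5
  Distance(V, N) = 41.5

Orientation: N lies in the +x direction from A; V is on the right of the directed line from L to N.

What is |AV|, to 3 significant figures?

31.8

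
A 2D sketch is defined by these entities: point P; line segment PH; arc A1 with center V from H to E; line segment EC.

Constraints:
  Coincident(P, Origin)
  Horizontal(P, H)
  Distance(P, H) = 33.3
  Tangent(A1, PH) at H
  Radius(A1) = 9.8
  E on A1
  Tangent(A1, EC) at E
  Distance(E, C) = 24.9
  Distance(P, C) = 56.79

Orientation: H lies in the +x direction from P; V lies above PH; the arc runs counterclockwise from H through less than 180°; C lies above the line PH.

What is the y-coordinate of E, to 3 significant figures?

8.66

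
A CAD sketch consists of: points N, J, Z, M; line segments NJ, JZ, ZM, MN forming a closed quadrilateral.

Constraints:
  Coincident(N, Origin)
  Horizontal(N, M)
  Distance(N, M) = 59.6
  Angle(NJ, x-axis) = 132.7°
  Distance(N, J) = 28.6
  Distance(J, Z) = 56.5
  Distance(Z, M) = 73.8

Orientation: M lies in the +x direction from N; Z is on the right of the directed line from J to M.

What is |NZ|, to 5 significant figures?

34.386

Checks: |JZ| = 56.50 ✓; |ZM| = 73.80 ✓.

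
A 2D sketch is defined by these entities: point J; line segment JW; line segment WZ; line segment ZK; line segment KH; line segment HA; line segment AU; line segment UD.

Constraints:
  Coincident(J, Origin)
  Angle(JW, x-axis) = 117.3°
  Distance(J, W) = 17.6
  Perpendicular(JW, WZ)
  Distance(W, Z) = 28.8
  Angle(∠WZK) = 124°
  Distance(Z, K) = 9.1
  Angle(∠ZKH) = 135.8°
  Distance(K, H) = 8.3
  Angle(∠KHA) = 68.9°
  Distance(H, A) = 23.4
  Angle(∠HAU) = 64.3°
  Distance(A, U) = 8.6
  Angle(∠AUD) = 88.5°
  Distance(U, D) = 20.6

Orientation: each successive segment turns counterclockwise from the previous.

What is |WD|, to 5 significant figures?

34.560

∠HAU = 64.3° gives AU at 174.30° from the x-axis; with |AU| = 8.6, U = (-26.039, 7.6351). ∠AUD = 88.5° gives UD at -94.200° from the x-axis; with |UD| = 20.6, D = (-27.548, -12.910). Then |WD| = |D − W| = 34.560.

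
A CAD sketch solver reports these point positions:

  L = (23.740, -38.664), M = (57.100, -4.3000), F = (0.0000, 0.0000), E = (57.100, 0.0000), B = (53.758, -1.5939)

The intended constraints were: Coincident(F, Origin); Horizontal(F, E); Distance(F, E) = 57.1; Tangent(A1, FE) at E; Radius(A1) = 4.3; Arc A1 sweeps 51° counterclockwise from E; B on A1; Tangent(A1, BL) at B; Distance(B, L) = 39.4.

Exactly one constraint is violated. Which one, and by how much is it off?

Distance(B, L) = 39.4 — off by 8.30.

F = (0.00, 0.00) ✓; F.y = 0.00, E.y = 0.00 ✓; |FE| = 57.10 ✓; ∠(ME, EF) = 90.00° ✓; |ME| = 4.300 ✓; bearing(M→B) − bearing(M→E) = 51.00° ✓; |MB| = 4.300 ✓; ∠(MB, BL) = 90.00° ✓; |BL| = 47.70 ✗.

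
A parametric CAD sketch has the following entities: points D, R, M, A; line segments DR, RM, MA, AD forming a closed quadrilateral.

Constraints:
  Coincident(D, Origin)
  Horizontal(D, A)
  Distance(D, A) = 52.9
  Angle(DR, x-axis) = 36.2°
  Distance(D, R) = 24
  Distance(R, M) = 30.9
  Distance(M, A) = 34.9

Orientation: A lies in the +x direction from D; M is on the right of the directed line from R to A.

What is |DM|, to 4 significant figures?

27.72

Checks: |RM| = 30.90 ✓; |MA| = 34.90 ✓.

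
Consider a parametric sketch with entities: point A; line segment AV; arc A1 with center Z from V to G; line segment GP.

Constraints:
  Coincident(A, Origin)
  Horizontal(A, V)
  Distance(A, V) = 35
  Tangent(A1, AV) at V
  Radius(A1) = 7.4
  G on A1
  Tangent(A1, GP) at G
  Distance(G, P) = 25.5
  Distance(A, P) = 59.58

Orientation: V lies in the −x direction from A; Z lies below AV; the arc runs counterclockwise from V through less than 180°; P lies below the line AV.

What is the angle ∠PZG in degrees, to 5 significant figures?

73.817°

A is at the origin; AV is horizontal with |AV| = 35.0 and V on the −x side, so V = (-35.000, 0.0000). A1 meets AV tangentially, so ZV is at right angles to AV, so Z = V + (0, -7.4) = (-35.000, -7.4000). Since ZG ⟂ GP (tangency), |ZP| = √(7.4² + 25.5²) = 26.552 regardless of where G sits on A1. So P lies on both circle(A, 59.58) and circle(Z, 26.552); the below-AV intersection is P = (-53.287, -26.651). G is the foot of the tangent from P: G = (-41.573, -4.0006).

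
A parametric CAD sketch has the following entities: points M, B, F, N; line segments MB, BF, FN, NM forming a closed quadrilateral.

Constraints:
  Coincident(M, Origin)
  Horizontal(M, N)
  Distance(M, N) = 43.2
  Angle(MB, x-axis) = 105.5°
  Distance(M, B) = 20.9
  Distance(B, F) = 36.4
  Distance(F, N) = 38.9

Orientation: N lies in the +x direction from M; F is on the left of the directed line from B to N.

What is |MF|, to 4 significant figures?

44.88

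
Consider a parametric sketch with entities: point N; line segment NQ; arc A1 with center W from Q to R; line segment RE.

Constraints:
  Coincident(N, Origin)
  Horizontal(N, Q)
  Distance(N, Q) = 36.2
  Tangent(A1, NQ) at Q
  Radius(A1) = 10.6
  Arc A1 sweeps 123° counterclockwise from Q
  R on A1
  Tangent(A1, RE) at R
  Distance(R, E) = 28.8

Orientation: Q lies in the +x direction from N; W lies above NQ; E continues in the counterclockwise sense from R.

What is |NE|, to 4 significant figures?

50.07

On A1, Q sits at bearing -90° from W; a 123° counterclockwise sweep puts R at bearing 33°, so R = W + 10.6·(cos 33°, sin 33°) = (45.09, 16.37). Since A1 is tangent to RE there, WR ⟂ RE, so RE runs along (−sin 33°, cos 33°); with |RE| = 28.8, E = (29.40, 40.53). Then |NE| = |E − N| = 50.07.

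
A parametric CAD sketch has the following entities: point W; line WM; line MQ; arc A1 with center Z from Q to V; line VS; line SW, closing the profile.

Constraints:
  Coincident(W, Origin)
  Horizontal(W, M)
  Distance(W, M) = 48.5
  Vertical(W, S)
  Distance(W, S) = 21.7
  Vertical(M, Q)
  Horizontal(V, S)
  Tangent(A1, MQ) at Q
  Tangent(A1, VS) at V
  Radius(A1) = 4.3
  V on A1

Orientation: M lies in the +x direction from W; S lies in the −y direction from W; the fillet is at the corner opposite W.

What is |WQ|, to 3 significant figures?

51.5

The virtual corner opposite W is at (48.5, -21.7). The tangent condition forces ZQ to be normal to MQ and tangency of A1 to VS means the radius ZV is perpendicular to VS, with radius 4.3, so the center Z sits 4.3 in from both sides at Z = (44.2, -17.4). That places the tangent points at Q = (48.5, -17.4) on MQ and V = (44.2, -21.7) on VS. Then |WQ| = |Q − W| = 51.5.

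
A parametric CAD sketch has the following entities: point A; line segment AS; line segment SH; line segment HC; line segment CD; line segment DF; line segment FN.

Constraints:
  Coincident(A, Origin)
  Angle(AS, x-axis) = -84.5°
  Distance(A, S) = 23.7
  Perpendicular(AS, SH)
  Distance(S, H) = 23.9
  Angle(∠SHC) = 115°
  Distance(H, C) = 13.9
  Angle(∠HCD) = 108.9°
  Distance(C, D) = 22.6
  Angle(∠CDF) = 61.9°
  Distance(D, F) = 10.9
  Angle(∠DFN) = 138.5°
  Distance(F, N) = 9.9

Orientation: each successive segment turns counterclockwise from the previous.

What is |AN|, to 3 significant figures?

21.0

A is at the origin; AS runs at -84.5° with length 23.7, so S = (2.27, -23.6). The perpendicularity gives SH at right angles to AS, so SH runs at 5.50°; with |SH| = 23.9, H = (26.1, -21.3). ∠SHC = 115.0° gives HC at 70.5° from the x-axis; with |HC| = 13.9, C = (30.7, -8.20). ∠HCD = 108.9° gives CD at 142° from the x-axis; with |CD| = 22.6, D = (13.0, 5.84). ∠CDF = 61.9° gives DF at -100° from the x-axis; with |DF| = 10.9, F = (11.0, -4.88). ∠DFN = 138.5° gives FN at -58.8° from the x-axis; with |FN| = 9.9, N = (16.2, -13.4). Then |AN| = |N − A| = 21.0.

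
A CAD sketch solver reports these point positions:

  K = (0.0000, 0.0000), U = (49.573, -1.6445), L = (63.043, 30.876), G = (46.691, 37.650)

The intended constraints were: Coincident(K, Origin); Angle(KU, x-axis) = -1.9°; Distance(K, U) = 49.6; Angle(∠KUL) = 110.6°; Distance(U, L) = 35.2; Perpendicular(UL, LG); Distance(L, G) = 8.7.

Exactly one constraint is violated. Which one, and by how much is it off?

Distance(L, G) = 8.7 — off by 9.00.

K = (0.00, 0.00) ✓; KU at -1.900° ✓; |KU| = 49.60 ✓; ∠KUL = 110.6° ✓; |UL| = 35.20 ✓; ∠(UL, LG) = 90.00° ✓; |LG| = 17.70 ✗.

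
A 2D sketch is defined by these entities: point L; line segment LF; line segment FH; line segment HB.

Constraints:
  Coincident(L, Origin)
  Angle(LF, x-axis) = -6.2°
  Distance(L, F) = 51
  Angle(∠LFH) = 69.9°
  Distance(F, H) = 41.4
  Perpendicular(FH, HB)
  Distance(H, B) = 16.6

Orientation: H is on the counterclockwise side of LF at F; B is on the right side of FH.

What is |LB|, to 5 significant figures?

68.771

∠LFH = 69.9°, so FH runs at -6.2° + (180° − 69.9°) = 103.90° from the x-axis; with |FH| = 41.4, H = F + 41.4·(cos 103.90°, sin 103.90°) = (40.756, 34.680). FH ⟂ HB; with |HB| = 16.6 on the right of FH, B = H + 16.6·(0.97072, 0.24023) = (56.870, 38.667). Then |LB| = |B − L| = 68.771.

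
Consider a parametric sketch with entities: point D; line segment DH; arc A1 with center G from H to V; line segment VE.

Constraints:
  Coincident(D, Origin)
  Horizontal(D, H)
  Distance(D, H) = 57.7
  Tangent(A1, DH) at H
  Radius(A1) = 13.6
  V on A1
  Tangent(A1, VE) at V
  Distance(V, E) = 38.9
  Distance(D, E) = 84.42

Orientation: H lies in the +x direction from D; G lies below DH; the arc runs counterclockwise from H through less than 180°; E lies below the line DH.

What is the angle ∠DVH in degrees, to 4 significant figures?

96.66°

D is at the origin; D and H share the same y with |DH| = 57.7 and H on the +x side, so H = (57.70, 0.000). The tangent condition forces GH to be normal to DH, so G = H + (0, -13.6) = (57.70, -13.60). Since GV ⟂ VE (tangency), |GE| = √(13.6² + 38.9²) = 41.21 regardless of where V sits on A1. So E lies on both circle(D, 84.42) and circle(G, 41.21); the below-DH intersection is E = (64.72, -54.21). V is the foot of the tangent from E: V = (45.81, -20.21).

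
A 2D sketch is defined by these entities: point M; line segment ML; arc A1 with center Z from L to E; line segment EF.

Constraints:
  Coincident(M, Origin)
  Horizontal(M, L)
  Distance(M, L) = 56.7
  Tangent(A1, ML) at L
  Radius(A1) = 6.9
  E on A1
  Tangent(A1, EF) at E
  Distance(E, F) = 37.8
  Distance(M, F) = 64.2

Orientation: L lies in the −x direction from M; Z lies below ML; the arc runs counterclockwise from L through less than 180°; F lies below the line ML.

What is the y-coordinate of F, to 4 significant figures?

-44.01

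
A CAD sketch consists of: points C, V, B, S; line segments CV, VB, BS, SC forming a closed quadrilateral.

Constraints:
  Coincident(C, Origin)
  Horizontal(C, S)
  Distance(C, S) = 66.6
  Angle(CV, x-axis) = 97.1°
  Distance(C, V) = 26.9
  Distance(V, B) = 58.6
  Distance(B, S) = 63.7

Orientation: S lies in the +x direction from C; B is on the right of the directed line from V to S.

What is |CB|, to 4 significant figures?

32.03

Checks: |VB| = 58.60 ✓; |BS| = 63.70 ✓.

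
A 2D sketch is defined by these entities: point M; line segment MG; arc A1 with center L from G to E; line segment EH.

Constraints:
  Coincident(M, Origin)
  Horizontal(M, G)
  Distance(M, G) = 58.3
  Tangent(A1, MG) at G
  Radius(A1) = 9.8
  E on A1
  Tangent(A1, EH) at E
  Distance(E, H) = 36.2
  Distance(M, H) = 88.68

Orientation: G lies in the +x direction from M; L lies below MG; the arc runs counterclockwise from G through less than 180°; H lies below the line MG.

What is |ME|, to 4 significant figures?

54.42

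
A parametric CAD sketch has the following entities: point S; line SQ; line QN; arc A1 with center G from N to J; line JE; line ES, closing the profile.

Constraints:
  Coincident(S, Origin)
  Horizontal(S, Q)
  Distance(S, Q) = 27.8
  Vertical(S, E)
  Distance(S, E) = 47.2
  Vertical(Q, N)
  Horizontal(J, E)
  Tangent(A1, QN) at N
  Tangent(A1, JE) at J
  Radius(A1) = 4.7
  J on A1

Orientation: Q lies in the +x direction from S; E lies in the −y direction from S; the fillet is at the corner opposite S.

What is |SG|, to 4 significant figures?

48.37

S is at the origin; S and Q share the same y with |SQ| = 27.8 and Q on the +x side, so Q = (27.80, 0.000). S and E share the same x with |SE| = 47.2 and E on the −y side, so E = (0.000, -47.20). The virtual corner opposite S is at (27.80, -47.20). A1 meets QN tangentially, so GN is at right angles to QN and the tangent condition forces GJ to be normal to JE, with radius 4.7, so the center G sits 4.7 in from both sides at G = (23.10, -42.50). Then |SG| = |G − S| = 48.37.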